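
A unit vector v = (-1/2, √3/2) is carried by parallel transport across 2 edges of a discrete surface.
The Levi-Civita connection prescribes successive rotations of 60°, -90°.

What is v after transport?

Total rotation: 60° + (-90°) = -30°. Final vector: (0, 1)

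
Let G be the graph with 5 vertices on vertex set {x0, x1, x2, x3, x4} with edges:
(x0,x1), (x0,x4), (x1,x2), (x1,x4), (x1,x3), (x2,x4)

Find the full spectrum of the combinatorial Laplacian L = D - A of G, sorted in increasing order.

Degrees: deg(x0) = 2, deg(x1) = 4, deg(x2) = 2, deg(x3) = 1, deg(x4) = 3.
L = D − A with rows/columns ordered (x0, x1, x2, x3, x4):
  [ 2, -1,  0,  0, -1]
  [-1,  4, -1, -1, -1]
  [ 0, -1,  2,  0, -1]
  [ 0, -1,  0,  1,  0]
  [-1, -1, -1,  0,  3]
Characteristic polynomial: det(λI − L) = λ(λ − 1)(λ − 2)(λ − 4)(λ − 5).
Roots: λ = 0; (λ − 1) = 0 ⇒ λ = 1; (λ − 2) = 0 ⇒ λ = 2; (λ − 4) = 0 ⇒ λ = 4; (λ − 5) = 0 ⇒ λ = 5.
(Check: the roots sum (with multiplicity) to 12, matching trace L = Σdeg = 2·6 = 12.)
Laplacian eigenvalues (increasing order): [0.0, 1.0, 2.0, 4.0, 5.0]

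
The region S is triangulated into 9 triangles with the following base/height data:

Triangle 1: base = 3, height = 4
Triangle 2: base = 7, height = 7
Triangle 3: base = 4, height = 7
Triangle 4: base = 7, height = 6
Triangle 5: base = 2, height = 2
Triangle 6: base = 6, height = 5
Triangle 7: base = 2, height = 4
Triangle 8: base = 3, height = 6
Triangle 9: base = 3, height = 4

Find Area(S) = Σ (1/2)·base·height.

(1/2)×3×4 + (1/2)×7×7 + (1/2)×4×7 + (1/2)×7×6 + (1/2)×2×2 + (1/2)×6×5 + (1/2)×2×4 + (1/2)×3×6 + (1/2)×3×4 = 101.5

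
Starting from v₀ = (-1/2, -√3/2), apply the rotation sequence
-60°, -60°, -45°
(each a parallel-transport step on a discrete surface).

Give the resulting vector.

Total rotation: (-60°) + (-60°) + (-45°) = -165°. Final vector: (0.2588, 0.9659)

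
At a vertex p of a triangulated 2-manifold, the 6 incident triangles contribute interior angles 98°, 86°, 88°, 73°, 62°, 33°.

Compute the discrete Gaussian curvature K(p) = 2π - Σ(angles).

Sum of angles = 440°. K = 360° - 440° = -80° = -4π/9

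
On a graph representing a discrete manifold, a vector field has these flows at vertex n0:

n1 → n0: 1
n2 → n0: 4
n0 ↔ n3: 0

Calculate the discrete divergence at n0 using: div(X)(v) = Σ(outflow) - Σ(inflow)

Divergence = sum of outgoing flows = (-1) + (-4) + 0 = -5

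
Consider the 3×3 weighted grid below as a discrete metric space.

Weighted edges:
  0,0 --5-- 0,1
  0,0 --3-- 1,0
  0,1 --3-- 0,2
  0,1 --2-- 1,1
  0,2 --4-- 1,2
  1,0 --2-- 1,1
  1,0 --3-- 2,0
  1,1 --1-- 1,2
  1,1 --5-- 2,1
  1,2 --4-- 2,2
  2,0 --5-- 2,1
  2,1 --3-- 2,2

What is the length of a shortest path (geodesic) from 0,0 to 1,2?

Shortest path: 0,0 → 1,0 → 1,1 → 1,2, total weight = 6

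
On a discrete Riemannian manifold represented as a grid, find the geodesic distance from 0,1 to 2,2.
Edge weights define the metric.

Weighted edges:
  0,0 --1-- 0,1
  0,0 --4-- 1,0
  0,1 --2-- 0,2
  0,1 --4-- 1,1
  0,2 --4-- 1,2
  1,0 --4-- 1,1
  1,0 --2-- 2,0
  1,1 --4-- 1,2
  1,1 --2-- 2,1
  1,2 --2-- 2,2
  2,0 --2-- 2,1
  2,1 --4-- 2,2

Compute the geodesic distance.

Shortest path: 0,1 → 0,2 → 1,2 → 2,2, total weight = 8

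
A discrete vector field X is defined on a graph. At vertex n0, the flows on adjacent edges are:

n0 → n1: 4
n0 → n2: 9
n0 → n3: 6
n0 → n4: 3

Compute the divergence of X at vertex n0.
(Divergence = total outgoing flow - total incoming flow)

Divergence = sum of outgoing flows = 4 + 9 + 6 + 3 = 22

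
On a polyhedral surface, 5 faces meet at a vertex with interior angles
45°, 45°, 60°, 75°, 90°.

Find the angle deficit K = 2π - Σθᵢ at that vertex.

Sum of angles = 315°. K = 360° - 315° = 45° = π/4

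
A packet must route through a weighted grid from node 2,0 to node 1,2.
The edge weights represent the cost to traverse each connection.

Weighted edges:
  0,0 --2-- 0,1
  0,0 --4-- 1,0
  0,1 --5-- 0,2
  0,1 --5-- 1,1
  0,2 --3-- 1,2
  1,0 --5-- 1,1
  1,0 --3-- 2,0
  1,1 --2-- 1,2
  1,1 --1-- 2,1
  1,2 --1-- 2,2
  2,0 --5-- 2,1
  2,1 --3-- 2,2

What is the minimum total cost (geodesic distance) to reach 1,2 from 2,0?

Shortest path: 2,0 → 2,1 → 1,1 → 1,2, total weight = 8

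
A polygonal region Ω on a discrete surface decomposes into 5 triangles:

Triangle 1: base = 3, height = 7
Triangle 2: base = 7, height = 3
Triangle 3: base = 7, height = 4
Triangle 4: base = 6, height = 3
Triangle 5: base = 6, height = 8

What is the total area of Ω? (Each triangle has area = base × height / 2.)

(1/2)×3×7 + (1/2)×7×3 + (1/2)×7×4 + (1/2)×6×3 + (1/2)×6×8 = 68.0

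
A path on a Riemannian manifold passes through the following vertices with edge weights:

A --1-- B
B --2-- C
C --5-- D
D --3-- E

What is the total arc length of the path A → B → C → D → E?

Arc length = 1 + 2 + 5 + 3 = 11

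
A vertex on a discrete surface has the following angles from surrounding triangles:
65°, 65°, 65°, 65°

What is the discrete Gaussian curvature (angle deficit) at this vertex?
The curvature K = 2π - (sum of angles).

Sum of angles = 260°. K = 360° - 260° = 100°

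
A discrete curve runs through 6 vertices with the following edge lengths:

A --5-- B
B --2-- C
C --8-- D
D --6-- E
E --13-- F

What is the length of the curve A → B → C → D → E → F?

Arc length = 5 + 2 + 8 + 6 + 13 = 34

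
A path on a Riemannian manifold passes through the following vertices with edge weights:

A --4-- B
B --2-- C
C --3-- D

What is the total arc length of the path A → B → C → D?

Arc length = 4 + 2 + 3 = 9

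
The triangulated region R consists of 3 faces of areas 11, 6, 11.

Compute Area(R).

11 + 6 + 11 = 28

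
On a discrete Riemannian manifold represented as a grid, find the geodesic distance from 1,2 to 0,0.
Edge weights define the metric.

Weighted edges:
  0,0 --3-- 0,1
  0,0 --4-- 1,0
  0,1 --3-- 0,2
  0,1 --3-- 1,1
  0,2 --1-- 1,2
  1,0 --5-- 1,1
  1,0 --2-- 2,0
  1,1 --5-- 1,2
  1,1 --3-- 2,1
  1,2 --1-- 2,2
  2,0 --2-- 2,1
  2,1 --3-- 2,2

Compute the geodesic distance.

Shortest path: 1,2 → 0,2 → 0,1 → 0,0, total weight = 7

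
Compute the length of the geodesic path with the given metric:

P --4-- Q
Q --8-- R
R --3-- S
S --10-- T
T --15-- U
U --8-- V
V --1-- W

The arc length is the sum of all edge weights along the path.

Arc length = 4 + 8 + 3 + 10 + 15 + 8 + 1 = 49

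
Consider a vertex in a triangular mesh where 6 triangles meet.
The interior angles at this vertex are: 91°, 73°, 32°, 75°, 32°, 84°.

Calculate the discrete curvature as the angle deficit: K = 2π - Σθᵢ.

Sum of angles = 387°. K = 360° - 387° = -27° = -3π/20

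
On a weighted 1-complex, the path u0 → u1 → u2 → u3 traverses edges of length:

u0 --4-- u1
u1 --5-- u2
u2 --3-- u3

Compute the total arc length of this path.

Arc length = 4 + 5 + 3 = 12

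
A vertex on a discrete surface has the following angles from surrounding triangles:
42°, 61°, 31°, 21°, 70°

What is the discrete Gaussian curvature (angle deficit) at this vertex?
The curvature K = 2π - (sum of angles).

Sum of angles = 225°. K = 360° - 225° = 135° = 3π/4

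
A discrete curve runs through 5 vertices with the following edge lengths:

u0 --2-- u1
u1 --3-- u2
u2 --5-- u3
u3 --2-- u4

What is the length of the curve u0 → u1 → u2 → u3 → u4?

Arc length = 2 + 3 + 5 + 2 = 12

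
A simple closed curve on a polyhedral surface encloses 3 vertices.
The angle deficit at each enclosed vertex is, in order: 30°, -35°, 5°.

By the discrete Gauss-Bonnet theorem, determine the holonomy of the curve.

Holonomy = total enclosed curvature = 30° + (-35°) + 5° = 0°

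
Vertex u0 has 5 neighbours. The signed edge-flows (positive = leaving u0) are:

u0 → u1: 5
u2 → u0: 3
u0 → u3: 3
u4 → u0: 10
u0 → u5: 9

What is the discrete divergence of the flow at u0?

Divergence = sum of outgoing flows = 5 + (-3) + 3 + (-10) + 9 = 4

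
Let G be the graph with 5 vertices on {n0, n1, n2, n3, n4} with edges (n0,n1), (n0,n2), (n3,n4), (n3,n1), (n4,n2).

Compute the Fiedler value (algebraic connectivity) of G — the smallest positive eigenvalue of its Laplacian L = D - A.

Degrees: deg(n0) = 2, deg(n1) = 2, deg(n2) = 2, deg(n3) = 2, deg(n4) = 2.
L = D − A with rows/columns ordered (n0, n1, n2, n3, n4):
  [ 2, -1, -1,  0,  0]
  [-1,  2,  0, -1,  0]
  [-1,  0,  2,  0, -1]
  [ 0, -1,  0,  2, -1]
  [ 0,  0, -1, -1,  2]
Characteristic polynomial: det(λI − L) = λ(λ² − 5λ + 5)².
Roots: λ = 0; (λ² − 5λ + 5) = 0 ⇒ λ = (5 ± √5)/2 ≈ 1.382, 3.618 (multiplicity 2).
(Check: the roots sum (with multiplicity) to 10, matching trace L = Σdeg = 2·5 = 10.)
Laplacian eigenvalues: [0.0, 1.382, 1.382, 3.618, 3.618]. Algebraic connectivity (smallest non-zero eigenvalue) = 1.382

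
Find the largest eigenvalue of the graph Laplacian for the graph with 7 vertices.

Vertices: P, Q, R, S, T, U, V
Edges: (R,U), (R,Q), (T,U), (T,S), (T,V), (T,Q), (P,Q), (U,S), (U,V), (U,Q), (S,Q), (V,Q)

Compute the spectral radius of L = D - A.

Degrees: deg(P) = 1, deg(Q) = 6, deg(R) = 2, deg(S) = 3, deg(T) = 4, deg(U) = 5, deg(V) = 3.
L = D − A with rows/columns ordered (P, Q, R, S, T, U, V):
  [ 1, -1,  0,  0,  0,  0,  0]
  [-1,  6, -1, -1, -1, -1, -1]
  [ 0, -1,  2,  0,  0, -1,  0]
  [ 0, -1,  0,  3, -1, -1,  0]
  [ 0, -1,  0, -1,  4, -1, -1]
  [ 0, -1, -1, -1, -1,  5, -1]
  [ 0, -1,  0,  0, -1, -1,  3]
Characteristic polynomial: det(λI − L) = λ(λ − 1)(λ − 2)(λ − 3)(λ − 5)(λ − 6)(λ − 7).
Roots: λ = 0; (λ − 1) = 0 ⇒ λ = 1; (λ − 2) = 0 ⇒ λ = 2; (λ − 3) = 0 ⇒ λ = 3; (λ − 5) = 0 ⇒ λ = 5; (λ − 6) = 0 ⇒ λ = 6; (λ − 7) = 0 ⇒ λ = 7.
(Check: the roots sum (with multiplicity) to 24, matching trace L = Σdeg = 2·12 = 24.)
Laplacian eigenvalues: [0.0, 1.0, 2.0, 3.0, 5.0, 6.0, 7.0]. Largest eigenvalue (spectral radius) = 7.0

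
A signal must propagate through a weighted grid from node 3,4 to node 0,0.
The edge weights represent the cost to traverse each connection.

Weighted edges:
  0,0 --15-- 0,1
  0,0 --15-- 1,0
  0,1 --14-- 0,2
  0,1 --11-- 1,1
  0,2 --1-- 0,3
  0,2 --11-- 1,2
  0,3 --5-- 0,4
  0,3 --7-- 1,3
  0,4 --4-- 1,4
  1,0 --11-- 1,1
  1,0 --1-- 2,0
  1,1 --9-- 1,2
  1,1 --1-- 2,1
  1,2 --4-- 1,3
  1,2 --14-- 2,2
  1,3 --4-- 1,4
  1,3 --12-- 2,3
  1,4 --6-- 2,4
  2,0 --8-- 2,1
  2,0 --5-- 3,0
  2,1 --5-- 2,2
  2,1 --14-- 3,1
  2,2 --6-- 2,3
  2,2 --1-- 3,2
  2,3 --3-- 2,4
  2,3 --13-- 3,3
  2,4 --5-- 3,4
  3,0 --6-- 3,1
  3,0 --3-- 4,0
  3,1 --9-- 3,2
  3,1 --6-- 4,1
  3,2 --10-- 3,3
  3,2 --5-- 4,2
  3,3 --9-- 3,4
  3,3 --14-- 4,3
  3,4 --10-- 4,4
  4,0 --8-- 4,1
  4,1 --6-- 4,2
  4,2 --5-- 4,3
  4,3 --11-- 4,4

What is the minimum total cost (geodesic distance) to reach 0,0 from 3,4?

Shortest path: 3,4 → 2,4 → 2,3 → 2,2 → 2,1 → 2,0 → 1,0 → 0,0, total weight = 43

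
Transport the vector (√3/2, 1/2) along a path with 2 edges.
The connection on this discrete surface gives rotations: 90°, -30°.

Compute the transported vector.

Total rotation: 90° + (-30°) = 60°. Final vector: (0, 1)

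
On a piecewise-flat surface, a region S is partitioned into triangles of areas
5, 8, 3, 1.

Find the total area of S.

5 + 8 + 3 + 1 = 17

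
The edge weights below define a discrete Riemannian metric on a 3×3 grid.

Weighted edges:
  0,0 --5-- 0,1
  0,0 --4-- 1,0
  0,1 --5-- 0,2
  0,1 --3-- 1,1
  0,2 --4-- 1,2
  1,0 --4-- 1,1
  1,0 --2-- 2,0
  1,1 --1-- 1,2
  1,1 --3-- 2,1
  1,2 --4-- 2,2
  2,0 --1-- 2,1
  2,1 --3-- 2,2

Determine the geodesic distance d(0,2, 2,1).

Shortest path: 0,2 → 1,2 → 1,1 → 2,1, total weight = 8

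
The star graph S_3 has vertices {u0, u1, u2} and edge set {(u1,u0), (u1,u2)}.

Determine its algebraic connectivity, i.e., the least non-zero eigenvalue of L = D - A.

The star S_3 is the complete bipartite graph K_{1,2} (one hub of degree 2, 2 leaves of degree 1). The Laplacian spectrum of K_{p,q} is 0, p (multiplicity q−1), q (multiplicity p−1), p+q. With p = 1, q = 2: 0 once, 1 with multiplicity 1, and 3 once. (Check: trace L = sum of degrees = 4 = 1·1 + 3.)
Laplacian eigenvalues: [0.0, 1.0, 3.0]. Algebraic connectivity (smallest non-zero eigenvalue) = 1.0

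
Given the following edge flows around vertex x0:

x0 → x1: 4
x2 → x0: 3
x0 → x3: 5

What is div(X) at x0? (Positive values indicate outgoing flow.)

Divergence = sum of outgoing flows = 4 + (-3) + 5 = 6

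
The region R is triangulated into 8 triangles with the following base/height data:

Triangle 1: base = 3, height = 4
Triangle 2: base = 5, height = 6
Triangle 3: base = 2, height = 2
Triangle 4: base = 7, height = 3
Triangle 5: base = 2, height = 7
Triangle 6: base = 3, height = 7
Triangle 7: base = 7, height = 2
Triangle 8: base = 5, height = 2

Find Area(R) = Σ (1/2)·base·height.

(1/2)×3×4 + (1/2)×5×6 + (1/2)×2×2 + (1/2)×7×3 + (1/2)×2×7 + (1/2)×3×7 + (1/2)×7×2 + (1/2)×5×2 = 63.0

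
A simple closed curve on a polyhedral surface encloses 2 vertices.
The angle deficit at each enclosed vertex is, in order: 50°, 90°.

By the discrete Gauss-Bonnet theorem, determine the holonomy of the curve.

Holonomy = total enclosed curvature = 50° + 90° = 140°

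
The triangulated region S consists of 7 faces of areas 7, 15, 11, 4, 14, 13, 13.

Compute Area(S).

7 + 15 + 11 + 4 + 14 + 13 + 13 = 77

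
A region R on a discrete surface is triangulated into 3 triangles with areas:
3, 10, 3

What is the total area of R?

3 + 10 + 3 = 16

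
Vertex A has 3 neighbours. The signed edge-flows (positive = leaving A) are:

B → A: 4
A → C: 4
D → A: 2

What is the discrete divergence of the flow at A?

Divergence = sum of outgoing flows = (-4) + 4 + (-2) = -2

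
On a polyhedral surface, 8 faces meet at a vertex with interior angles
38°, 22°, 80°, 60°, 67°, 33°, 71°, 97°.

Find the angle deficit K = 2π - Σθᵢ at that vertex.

Sum of angles = 468°. K = 360° - 468° = -108° = -3π/5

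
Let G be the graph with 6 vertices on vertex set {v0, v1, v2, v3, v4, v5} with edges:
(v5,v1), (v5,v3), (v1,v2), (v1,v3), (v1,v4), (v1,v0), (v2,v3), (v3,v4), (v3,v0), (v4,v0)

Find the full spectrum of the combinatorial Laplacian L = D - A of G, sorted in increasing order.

Degrees: deg(v0) = 3, deg(v1) = 5, deg(v2) = 2, deg(v3) = 5, deg(v4) = 3, deg(v5) = 2.
L = D − A with rows/columns ordered (v0, v1, v2, v3, v4, v5):
  [ 3, -1,  0, -1, -1,  0]
  [-1,  5, -1, -1, -1, -1]
  [ 0, -1,  2, -1,  0,  0]
  [-1, -1, -1,  5, -1, -1]
  [-1, -1,  0, -1,  3,  0]
  [ 0, -1,  0, -1,  0,  2]
Characteristic polynomial: det(λI − L) = λ(λ − 2)²(λ − 4)(λ − 6)².
Roots: λ = 0; (λ − 2) = 0 ⇒ λ = 2 (multiplicity 2); (λ − 4) = 0 ⇒ λ = 4; (λ − 6) = 0 ⇒ λ = 6 (multiplicity 2).
(Check: the roots sum (with multiplicity) to 20, matching trace L = Σdeg = 2·10 = 20.)
Laplacian eigenvalues (increasing order): [0.0, 2.0, 2.0, 4.0, 6.0, 6.0]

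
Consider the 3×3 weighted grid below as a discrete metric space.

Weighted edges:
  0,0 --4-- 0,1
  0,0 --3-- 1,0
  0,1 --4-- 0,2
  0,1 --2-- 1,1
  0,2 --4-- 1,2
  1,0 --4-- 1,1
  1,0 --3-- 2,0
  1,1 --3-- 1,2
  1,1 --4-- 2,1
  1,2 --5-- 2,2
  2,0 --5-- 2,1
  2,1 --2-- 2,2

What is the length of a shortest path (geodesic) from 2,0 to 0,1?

Shortest path: 2,0 → 1,0 → 1,1 → 0,1, total weight = 9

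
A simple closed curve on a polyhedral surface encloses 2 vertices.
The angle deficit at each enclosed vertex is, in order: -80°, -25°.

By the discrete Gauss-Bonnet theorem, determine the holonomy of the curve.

Holonomy = total enclosed curvature = (-80°) + (-25°) = -105°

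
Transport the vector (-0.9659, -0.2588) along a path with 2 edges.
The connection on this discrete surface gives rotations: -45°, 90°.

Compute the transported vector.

Total rotation: (-45°) + 90° = 45°. Final vector: (-0.5000, -0.8660)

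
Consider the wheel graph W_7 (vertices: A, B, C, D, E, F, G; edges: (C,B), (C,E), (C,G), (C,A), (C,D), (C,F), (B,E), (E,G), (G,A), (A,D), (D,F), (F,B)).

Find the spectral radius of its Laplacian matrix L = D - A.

The wheel W_7 is the join K_1 ∨ C_6 (a hub joined to every vertex of a cycle of length 6). For a join G ∨ H (G on p vertices, H on q vertices) the Laplacian spectrum is 0, p+q, the eigenvalues of L(G) other than one 0 each shifted by +q, and the eigenvalues of L(H) other than one 0 each shifted by +p. With G = K_1 (p = 1, nothing left after dropping its 0) and H = C_6 (q = 6, eigenvalues 2 − 2cos(2πk/6), k = 0, …, 5; drop k = 0), the spectrum of W_7 is 0, 7, and 1 + (2 − 2cos(2πk/6)) = 3 − 2cos(2πk/6) for k = 1, …, 5:
k=1: 3 − 2cos(π/3) = 2.0; k=2: 3 − 2cos(2π/3) = 4.0; k=3: 3 − 2cos(π) = 5.0; k=4: 3 − 2cos(4π/3) = 4.0; k=5: 3 − 2cos(5π/3) = 2.0.
Laplacian eigenvalues: [0.0, 2.0, 2.0, 4.0, 4.0, 5.0, 7.0]. Largest eigenvalue (spectral radius) = 7.0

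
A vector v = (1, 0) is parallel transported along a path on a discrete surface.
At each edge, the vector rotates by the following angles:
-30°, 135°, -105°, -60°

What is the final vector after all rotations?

Total rotation: (-30°) + 135° + (-105°) + (-60°) = -60°. Final vector: (0.5000, -0.8660)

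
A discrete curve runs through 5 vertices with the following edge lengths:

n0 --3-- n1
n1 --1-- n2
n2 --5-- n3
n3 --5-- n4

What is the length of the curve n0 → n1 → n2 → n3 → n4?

Arc length = 3 + 1 + 5 + 5 = 14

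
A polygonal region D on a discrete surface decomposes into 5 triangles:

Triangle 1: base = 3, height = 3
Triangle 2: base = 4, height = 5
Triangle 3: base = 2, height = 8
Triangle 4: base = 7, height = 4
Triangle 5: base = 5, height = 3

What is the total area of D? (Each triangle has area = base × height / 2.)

(1/2)×3×3 + (1/2)×4×5 + (1/2)×2×8 + (1/2)×7×4 + (1/2)×5×3 = 44.0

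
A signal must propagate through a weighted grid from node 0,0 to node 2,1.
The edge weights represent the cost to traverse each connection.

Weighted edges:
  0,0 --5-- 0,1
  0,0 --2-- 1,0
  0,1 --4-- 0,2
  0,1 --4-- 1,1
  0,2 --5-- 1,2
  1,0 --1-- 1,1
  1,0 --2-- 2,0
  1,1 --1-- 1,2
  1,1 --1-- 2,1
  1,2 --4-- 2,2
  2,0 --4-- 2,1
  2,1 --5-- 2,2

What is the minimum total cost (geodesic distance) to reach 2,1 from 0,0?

Shortest path: 0,0 → 1,0 → 1,1 → 2,1, total weight = 4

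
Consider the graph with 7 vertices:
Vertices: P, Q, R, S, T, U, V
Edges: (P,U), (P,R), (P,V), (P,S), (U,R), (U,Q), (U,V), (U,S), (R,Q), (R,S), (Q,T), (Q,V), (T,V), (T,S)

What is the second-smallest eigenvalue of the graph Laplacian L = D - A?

Degrees: deg(P) = 4, deg(Q) = 4, deg(R) = 4, deg(S) = 4, deg(T) = 3, deg(U) = 5, deg(V) = 4.
L = D − A with rows/columns ordered (P, Q, R, S, T, U, V):
  [ 4,  0, -1, -1,  0, -1, -1]
  [ 0,  4, -1,  0, -1, -1, -1]
  [-1, -1,  4, -1,  0, -1,  0]
  [-1,  0, -1,  4, -1, -1,  0]
  [ 0, -1,  0, -1,  3,  0, -1]
  [-1, -1, -1, -1,  0,  5, -1]
  [-1, -1,  0,  0, -1, -1,  4]
Characteristic polynomial: det(λI − L) = λ(λ² − 8λ + 14)(λ² − 10λ + 23)(λ − 4)(λ − 6).
Roots: λ = 0; (λ² − 8λ + 14) = 0 ⇒ λ = 4 ± √2 ≈ 2.5858, 5.4142; (λ² − 10λ + 23) = 0 ⇒ λ = 5 ± √2 ≈ 3.5858, 6.4142; (λ − 4) = 0 ⇒ λ = 4; (λ − 6) = 0 ⇒ λ = 6.
(Check: the roots sum (with multiplicity) to 28, matching trace L = Σdeg = 2·14 = 28.)
Laplacian eigenvalues: [0.0, 2.5858, 3.5858, 4.0, 5.4142, 6.0, 6.4142]. Algebraic connectivity (smallest non-zero eigenvalue) = 2.5858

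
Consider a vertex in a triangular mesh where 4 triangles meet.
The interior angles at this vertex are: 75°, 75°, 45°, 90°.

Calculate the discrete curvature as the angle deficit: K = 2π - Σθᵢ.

Sum of angles = 285°. K = 360° - 285° = 75°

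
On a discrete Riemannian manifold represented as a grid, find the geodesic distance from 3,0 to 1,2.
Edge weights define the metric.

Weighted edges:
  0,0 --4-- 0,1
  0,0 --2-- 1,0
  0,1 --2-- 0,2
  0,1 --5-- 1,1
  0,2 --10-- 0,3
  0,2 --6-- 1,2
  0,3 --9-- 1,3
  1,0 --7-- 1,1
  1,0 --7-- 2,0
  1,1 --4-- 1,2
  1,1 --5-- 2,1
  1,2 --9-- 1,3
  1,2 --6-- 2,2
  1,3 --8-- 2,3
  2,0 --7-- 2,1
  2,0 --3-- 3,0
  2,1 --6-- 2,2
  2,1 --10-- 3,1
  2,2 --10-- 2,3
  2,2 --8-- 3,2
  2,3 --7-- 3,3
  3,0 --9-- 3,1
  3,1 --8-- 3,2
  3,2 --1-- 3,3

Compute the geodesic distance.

Shortest path: 3,0 → 2,0 → 2,1 → 1,1 → 1,2, total weight = 19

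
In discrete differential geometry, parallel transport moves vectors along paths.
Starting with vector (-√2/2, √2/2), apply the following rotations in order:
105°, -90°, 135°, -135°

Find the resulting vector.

Total rotation: 105° + (-90°) + 135° + (-135°) = 15°. Final vector: (-0.8660, 0.5000)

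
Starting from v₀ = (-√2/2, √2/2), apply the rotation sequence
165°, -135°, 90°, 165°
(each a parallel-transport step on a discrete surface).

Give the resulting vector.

Total rotation: 165° + (-135°) + 90° + 165° = 285° ≡ -75° (mod 360°). Final vector: (0.5000, 0.8660)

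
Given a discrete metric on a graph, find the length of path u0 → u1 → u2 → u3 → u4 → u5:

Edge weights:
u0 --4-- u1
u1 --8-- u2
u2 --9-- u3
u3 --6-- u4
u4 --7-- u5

Arc length = 4 + 8 + 9 + 6 + 7 = 34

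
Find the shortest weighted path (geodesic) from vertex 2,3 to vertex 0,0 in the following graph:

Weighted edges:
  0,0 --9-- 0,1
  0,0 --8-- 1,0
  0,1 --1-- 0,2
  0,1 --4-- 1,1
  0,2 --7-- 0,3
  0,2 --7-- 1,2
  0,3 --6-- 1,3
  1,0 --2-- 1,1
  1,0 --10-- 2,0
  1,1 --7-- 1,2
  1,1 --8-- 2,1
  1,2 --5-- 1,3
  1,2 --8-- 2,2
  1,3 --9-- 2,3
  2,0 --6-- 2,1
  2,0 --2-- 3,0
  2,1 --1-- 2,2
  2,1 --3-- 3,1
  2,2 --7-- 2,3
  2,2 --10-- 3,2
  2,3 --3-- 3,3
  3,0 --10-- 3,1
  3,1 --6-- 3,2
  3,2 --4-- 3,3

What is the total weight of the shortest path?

Shortest path: 2,3 → 2,2 → 2,1 → 1,1 → 1,0 → 0,0, total weight = 26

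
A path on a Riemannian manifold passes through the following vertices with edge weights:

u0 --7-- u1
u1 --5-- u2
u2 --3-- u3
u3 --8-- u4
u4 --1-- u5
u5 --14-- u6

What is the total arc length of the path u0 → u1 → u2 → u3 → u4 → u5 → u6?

Arc length = 7 + 5 + 3 + 8 + 1 + 14 = 38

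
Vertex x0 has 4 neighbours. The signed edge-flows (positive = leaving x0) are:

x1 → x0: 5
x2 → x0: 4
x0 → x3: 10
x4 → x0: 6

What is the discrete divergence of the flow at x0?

Divergence = sum of outgoing flows = (-5) + (-4) + 10 + (-6) = -5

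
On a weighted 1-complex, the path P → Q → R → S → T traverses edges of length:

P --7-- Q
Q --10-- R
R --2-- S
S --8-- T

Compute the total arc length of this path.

Arc length = 7 + 10 + 2 + 8 = 27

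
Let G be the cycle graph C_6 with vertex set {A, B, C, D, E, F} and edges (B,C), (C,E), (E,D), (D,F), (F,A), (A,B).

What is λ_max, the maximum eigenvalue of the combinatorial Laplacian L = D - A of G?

The cycle graph C_n has Laplacian eigenvalues λ_k = 2 − 2cos(2πk/n), k = 0, 1, …, n−1. Here n = 6:
k=0: 2 − 2cos(0) = 0.0; k=1: 2 − 2cos(π/3) = 1.0; k=2: 2 − 2cos(2π/3) = 3.0; k=3: 2 − 2cos(π) = 4.0; k=4: 2 − 2cos(4π/3) = 3.0; k=5: 2 − 2cos(5π/3) = 1.0.
Laplacian eigenvalues: [0.0, 1.0, 1.0, 3.0, 3.0, 4.0]. Largest eigenvalue (spectral radius) = 4.0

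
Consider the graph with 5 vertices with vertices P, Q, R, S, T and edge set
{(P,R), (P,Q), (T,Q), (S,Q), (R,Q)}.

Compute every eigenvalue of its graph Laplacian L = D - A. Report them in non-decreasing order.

Degrees: deg(P) = 2, deg(Q) = 4, deg(R) = 2, deg(S) = 1, deg(T) = 1.
L = D − A with rows/columns ordered (P, Q, R, S, T):
  [ 2, -1, -1,  0,  0]
  [-1,  4, -1, -1, -1]
  [-1, -1,  2,  0,  0]
  [ 0, -1,  0,  1,  0]
  [ 0, -1,  0,  0,  1]
Characteristic polynomial: det(λI − L) = λ(λ − 1)²(λ − 3)(λ − 5).
Roots: λ = 0; (λ − 1) = 0 ⇒ λ = 1 (multiplicity 2); (λ − 3) = 0 ⇒ λ = 3; (λ − 5) = 0 ⇒ λ = 5.
(Check: the roots sum (with multiplicity) to 10, matching trace L = Σdeg = 2·5 = 10.)
Laplacian eigenvalues (increasing order): [0.0, 1.0, 1.0, 3.0, 5.0]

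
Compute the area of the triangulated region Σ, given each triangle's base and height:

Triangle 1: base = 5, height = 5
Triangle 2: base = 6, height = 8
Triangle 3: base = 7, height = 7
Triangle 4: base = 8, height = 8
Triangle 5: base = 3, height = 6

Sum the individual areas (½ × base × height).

(1/2)×5×5 + (1/2)×6×8 + (1/2)×7×7 + (1/2)×8×8 + (1/2)×3×6 = 102.0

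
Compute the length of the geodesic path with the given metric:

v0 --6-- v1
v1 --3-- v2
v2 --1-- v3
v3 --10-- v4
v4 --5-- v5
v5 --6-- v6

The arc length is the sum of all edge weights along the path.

Arc length = 6 + 3 + 1 + 10 + 5 + 6 = 31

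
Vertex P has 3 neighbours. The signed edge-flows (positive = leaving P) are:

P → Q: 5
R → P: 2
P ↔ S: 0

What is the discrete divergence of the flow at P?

Divergence = sum of outgoing flows = 5 + (-2) + 0 = 3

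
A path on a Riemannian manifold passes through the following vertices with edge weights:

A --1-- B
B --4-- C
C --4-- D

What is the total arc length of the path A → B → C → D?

Arc length = 1 + 4 + 4 = 9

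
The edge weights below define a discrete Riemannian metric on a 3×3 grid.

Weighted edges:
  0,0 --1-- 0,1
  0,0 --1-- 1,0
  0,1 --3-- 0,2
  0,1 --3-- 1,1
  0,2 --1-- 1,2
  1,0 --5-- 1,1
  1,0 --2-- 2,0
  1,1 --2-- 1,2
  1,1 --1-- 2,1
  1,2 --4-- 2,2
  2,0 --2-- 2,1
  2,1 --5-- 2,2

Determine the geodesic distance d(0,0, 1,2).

Shortest path: 0,0 → 0,1 → 0,2 → 1,2, total weight = 5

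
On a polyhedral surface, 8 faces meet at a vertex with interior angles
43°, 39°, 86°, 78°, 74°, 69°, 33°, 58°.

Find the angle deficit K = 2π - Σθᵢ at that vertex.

Sum of angles = 480°. K = 360° - 480° = -120° = -2π/3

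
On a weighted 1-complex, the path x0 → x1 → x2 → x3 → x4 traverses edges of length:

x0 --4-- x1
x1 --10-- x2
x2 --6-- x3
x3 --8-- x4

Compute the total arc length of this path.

Arc length = 4 + 10 + 6 + 8 = 28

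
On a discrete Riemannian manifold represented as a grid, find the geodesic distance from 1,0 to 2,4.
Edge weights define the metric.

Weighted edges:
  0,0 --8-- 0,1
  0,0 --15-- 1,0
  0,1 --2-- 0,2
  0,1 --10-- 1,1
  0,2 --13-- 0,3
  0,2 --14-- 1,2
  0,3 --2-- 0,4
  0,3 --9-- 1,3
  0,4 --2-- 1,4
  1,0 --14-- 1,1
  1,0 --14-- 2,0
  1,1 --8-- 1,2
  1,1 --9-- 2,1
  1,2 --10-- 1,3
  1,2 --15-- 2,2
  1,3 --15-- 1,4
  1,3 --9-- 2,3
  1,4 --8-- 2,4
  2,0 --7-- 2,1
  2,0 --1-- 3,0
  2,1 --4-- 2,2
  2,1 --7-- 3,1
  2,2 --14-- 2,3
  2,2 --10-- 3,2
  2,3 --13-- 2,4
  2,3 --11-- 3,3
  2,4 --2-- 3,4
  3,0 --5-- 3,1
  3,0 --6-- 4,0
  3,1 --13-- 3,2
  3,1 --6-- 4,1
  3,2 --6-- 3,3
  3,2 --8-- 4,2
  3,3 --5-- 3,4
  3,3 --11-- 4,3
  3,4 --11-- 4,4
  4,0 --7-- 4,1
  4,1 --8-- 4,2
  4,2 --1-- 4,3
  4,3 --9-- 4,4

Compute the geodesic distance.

Shortest path: 1,0 → 2,0 → 3,0 → 3,1 → 3,2 → 3,3 → 3,4 → 2,4, total weight = 46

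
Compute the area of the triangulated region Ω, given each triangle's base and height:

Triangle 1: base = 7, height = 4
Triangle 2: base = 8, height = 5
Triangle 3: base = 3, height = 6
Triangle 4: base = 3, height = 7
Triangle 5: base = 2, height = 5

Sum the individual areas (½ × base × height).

(1/2)×7×4 + (1/2)×8×5 + (1/2)×3×6 + (1/2)×3×7 + (1/2)×2×5 = 58.5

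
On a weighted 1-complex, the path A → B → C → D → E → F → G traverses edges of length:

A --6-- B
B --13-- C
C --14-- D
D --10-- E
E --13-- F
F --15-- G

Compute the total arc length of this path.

Arc length = 6 + 13 + 14 + 10 + 13 + 15 = 71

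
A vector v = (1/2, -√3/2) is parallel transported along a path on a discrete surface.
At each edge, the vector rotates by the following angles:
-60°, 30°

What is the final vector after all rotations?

Total rotation: (-60°) + 30° = -30°. Final vector: (0, -1)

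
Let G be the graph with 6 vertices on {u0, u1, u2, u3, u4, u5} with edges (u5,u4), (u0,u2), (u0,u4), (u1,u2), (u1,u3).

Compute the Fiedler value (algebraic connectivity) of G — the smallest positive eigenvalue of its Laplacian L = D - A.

Degrees: deg(u0) = 2, deg(u1) = 2, deg(u2) = 2, deg(u3) = 1, deg(u4) = 2, deg(u5) = 1.
L = D − A with rows/columns ordered (u0, u1, u2, u3, u4, u5):
  [ 2,  0, -1,  0, -1,  0]
  [ 0,  2, -1, -1,  0,  0]
  [-1, -1,  2,  0,  0,  0]
  [ 0, -1,  0,  1,  0,  0]
  [-1,  0,  0,  0,  2, -1]
  [ 0,  0,  0,  0, -1,  1]
Characteristic polynomial: det(λI − L) = λ(λ² − 4λ + 1)(λ − 1)(λ − 2)(λ − 3).
Roots: λ = 0; (λ² − 4λ + 1) = 0 ⇒ λ = 2 ± √3 ≈ 0.2679, 3.7321; (λ − 1) = 0 ⇒ λ = 1; (λ − 2) = 0 ⇒ λ = 2; (λ − 3) = 0 ⇒ λ = 3.
(Check: the roots sum (with multiplicity) to 10, matching trace L = Σdeg = 2·5 = 10.)
Laplacian eigenvalues: [0.0, 0.2679, 1.0, 2.0, 3.0, 3.7321]. Algebraic connectivity (smallest non-zero eigenvalue) = 0.2679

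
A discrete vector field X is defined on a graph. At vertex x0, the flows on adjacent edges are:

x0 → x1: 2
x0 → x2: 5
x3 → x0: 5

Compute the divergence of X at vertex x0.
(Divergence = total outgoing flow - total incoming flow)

Divergence = sum of outgoing flows = 2 + 5 + (-5) = 2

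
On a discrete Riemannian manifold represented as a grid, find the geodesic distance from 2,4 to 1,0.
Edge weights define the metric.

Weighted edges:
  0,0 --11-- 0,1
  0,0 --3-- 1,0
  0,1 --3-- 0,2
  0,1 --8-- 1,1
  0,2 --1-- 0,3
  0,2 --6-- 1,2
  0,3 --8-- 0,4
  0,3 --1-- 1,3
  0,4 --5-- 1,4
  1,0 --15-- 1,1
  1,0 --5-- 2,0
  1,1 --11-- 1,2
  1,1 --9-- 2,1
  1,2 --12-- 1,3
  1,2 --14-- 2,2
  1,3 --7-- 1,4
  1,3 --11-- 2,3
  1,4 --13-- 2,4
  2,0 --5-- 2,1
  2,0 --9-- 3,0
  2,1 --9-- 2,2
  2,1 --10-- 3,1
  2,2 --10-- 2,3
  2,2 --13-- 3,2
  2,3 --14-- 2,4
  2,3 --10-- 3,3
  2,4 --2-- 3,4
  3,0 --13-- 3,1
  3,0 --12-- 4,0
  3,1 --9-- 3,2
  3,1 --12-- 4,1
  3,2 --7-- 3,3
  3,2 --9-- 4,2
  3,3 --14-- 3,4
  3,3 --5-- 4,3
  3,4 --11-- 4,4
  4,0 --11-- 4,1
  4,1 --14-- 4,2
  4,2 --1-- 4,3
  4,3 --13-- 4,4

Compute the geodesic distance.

Shortest path: 2,4 → 1,4 → 1,3 → 0,3 → 0,2 → 0,1 → 0,0 → 1,0, total weight = 39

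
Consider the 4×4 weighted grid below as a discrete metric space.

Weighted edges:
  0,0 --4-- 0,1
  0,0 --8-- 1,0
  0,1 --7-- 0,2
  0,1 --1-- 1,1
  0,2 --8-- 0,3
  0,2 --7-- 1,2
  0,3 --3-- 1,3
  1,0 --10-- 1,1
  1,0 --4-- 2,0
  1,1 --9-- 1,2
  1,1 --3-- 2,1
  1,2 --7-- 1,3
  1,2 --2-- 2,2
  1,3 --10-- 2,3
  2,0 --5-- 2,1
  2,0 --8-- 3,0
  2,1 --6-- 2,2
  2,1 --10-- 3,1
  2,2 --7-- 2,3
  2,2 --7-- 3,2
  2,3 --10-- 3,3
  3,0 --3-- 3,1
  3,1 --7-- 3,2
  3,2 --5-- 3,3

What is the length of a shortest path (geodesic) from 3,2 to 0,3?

Shortest path: 3,2 → 2,2 → 1,2 → 1,3 → 0,3, total weight = 19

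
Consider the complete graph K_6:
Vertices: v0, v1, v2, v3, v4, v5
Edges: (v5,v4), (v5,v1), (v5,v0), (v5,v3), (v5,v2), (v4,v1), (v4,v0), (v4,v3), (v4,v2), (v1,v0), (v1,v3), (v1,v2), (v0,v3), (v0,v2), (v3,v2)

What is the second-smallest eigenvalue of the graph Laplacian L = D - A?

For the complete graph K_n, L = nI − J (J = all-ones matrix). J has eigenvalues n (once, eigenvector 𝟙) and 0 (multiplicity n−1), so L has eigenvalues 0 (once) and n (multiplicity n−1). Here n = 6: eigenvalue 0 once and 6 with multiplicity 5.
Laplacian eigenvalues: [0.0, 6.0, 6.0, 6.0, 6.0, 6.0]. Algebraic connectivity (smallest non-zero eigenvalue) = 6.0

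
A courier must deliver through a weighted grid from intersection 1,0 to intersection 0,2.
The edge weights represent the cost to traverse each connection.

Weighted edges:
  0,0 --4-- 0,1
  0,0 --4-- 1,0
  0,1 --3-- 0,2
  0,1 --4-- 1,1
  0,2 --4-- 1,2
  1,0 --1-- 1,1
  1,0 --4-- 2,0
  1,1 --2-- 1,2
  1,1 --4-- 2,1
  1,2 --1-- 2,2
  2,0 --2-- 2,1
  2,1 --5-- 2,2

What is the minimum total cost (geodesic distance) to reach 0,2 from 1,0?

Shortest path: 1,0 → 1,1 → 1,2 → 0,2, total weight = 7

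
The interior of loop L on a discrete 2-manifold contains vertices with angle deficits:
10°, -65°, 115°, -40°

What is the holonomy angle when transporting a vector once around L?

Holonomy = total enclosed curvature = 10° + (-65°) + 115° + (-40°) = 20°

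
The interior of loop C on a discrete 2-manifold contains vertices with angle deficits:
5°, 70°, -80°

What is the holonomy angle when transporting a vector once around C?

Holonomy = total enclosed curvature = 5° + 70° + (-80°) = -5°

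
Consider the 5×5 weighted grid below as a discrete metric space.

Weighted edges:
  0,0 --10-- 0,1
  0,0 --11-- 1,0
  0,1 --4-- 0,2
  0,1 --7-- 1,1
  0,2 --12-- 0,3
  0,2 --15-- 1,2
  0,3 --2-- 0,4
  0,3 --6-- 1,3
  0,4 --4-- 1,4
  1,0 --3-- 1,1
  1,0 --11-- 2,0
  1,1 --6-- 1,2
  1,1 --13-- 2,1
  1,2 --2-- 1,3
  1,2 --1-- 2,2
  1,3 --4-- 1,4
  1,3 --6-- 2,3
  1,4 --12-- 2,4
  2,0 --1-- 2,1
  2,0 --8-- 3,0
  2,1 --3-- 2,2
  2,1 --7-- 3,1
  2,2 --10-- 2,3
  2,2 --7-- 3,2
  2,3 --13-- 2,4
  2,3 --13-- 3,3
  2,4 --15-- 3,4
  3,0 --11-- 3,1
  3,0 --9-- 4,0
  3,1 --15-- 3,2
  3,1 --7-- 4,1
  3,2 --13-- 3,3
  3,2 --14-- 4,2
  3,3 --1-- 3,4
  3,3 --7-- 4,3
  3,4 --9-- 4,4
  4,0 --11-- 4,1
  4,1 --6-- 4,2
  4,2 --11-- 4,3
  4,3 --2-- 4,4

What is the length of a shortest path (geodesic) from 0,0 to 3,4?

Shortest path: 0,0 → 1,0 → 1,1 → 1,2 → 1,3 → 2,3 → 3,3 → 3,4, total weight = 42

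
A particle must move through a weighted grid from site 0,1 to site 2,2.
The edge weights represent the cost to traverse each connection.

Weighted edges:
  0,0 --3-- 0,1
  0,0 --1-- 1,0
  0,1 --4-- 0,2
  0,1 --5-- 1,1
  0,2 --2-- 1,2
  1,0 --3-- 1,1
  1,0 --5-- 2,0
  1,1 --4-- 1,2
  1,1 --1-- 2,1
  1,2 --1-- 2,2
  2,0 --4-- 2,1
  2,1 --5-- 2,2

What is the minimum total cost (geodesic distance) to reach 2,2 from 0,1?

Shortest path: 0,1 → 0,2 → 1,2 → 2,2, total weight = 7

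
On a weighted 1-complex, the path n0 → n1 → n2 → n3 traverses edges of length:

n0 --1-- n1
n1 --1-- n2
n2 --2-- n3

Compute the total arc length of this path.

Arc length = 1 + 1 + 2 = 4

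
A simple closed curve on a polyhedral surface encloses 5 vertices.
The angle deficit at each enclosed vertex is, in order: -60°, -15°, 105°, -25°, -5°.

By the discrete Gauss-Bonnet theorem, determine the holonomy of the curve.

Holonomy = total enclosed curvature = (-60°) + (-15°) + 105° + (-25°) + (-5°) = 0°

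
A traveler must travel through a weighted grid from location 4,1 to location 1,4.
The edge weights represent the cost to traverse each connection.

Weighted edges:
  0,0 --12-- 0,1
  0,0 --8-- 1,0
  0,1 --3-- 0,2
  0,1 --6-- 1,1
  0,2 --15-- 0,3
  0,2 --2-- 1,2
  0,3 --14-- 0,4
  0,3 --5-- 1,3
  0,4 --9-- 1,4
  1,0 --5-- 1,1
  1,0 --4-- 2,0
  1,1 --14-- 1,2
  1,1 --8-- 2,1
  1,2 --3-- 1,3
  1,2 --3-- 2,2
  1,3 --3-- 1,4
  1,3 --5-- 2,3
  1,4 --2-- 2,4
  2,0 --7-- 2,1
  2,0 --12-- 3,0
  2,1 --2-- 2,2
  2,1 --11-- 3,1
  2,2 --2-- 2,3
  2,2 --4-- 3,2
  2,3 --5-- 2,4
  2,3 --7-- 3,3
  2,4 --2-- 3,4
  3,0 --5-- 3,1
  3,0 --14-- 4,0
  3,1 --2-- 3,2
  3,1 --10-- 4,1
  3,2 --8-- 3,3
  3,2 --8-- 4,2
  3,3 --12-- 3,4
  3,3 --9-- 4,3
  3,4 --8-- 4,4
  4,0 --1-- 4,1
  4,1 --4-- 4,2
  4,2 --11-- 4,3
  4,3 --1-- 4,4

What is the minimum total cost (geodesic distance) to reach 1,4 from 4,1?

Shortest path: 4,1 → 4,2 → 3,2 → 2,2 → 1,2 → 1,3 → 1,4, total weight = 25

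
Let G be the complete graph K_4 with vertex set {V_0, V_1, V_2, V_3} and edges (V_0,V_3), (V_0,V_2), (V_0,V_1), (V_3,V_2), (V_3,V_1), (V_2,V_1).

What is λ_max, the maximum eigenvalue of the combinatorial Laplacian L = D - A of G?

For the complete graph K_n, L = nI − J (J = all-ones matrix). J has eigenvalues n (once, eigenvector 𝟙) and 0 (multiplicity n−1), so L has eigenvalues 0 (once) and n (multiplicity n−1). Here n = 4: eigenvalue 0 once and 4 with multiplicity 3.
Laplacian eigenvalues: [0.0, 4.0, 4.0, 4.0]. Largest eigenvalue (spectral radius) = 4.0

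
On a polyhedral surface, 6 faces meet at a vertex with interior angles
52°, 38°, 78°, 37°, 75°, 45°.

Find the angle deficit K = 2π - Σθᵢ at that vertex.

Sum of angles = 325°. K = 360° - 325° = 35° = 7π/36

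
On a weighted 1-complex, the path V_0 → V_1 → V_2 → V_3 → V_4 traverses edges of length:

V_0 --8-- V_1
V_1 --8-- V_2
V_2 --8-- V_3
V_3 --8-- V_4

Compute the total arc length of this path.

Arc length = 8 + 8 + 8 + 8 = 32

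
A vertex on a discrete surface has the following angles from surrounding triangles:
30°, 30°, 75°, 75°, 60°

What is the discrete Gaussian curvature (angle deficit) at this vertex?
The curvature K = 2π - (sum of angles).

Sum of angles = 270°. K = 360° - 270° = 90° = π/2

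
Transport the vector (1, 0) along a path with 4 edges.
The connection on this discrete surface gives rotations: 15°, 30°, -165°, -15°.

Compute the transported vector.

Total rotation: 15° + 30° + (-165°) + (-15°) = -135°. Final vector: (-0.7071, -0.7071)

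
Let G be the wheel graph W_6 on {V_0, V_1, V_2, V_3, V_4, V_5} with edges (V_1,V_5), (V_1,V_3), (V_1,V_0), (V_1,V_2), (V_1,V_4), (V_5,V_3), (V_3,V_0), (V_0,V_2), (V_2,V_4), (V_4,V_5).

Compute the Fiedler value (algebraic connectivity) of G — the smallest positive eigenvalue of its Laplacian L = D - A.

The wheel W_6 is the join K_1 ∨ C_5 (a hub joined to every vertex of a cycle of length 5). For a join G ∨ H (G on p vertices, H on q vertices) the Laplacian spectrum is 0, p+q, the eigenvalues of L(G) other than one 0 each shifted by +q, and the eigenvalues of L(H) other than one 0 each shifted by +p. With G = K_1 (p = 1, nothing left after dropping its 0) and H = C_5 (q = 5, eigenvalues 2 − 2cos(2πk/5), k = 0, …, 4; drop k = 0), the spectrum of W_6 is 0, 6, and 1 + (2 − 2cos(2πk/5)) = 3 − 2cos(2πk/5) for k = 1, …, 4:
k=1: 3 − 2cos(2π/5) = 2.382; k=2: 3 − 2cos(4π/5) = 4.618; k=3: 3 − 2cos(6π/5) = 4.618; k=4: 3 − 2cos(8π/5) = 2.382.
Laplacian eigenvalues: [0.0, 2.382, 2.382, 4.618, 4.618, 6.0]. Algebraic connectivity (smallest non-zero eigenvalue) = 2.382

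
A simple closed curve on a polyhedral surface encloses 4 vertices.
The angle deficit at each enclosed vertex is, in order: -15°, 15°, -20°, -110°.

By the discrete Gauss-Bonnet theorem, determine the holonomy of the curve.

Holonomy = total enclosed curvature = (-15°) + 15° + (-20°) + (-110°) = -130°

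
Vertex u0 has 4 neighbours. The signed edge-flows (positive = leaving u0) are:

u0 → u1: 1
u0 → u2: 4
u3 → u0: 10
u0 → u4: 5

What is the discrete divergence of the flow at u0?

Divergence = sum of outgoing flows = 1 + 4 + (-10) + 5 = 0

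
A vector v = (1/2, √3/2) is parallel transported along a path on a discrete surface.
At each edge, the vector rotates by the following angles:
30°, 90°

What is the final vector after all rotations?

Total rotation: 30° + 90° = 120°. Final vector: (-1, 0)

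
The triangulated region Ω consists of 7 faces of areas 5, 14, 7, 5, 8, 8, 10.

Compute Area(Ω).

5 + 14 + 7 + 5 + 8 + 8 + 10 = 57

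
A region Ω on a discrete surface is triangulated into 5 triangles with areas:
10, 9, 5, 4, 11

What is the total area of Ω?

10 + 9 + 5 + 4 + 11 = 39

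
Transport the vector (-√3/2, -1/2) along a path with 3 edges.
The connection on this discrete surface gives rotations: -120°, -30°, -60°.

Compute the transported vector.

Total rotation: (-120°) + (-30°) + (-60°) = -210° ≡ 150° (mod 360°). Final vector: (1, 0)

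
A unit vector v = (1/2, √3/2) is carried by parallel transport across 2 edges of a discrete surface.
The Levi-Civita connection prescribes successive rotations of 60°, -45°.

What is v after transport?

Total rotation: 60° + (-45°) = 15°. Final vector: (0.2588, 0.9659)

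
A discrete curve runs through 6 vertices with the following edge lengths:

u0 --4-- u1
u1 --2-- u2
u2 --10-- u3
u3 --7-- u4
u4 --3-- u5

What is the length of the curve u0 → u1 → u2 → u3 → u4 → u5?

Arc length = 4 + 2 + 10 + 7 + 3 = 26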